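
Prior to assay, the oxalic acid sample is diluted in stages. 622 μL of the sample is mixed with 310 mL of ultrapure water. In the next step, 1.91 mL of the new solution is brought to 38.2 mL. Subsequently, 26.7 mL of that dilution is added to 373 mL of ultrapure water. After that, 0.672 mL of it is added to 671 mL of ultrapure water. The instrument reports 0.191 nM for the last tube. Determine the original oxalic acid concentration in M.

0.0285 M

Overall dilution factor = 499.4 × 20 × 14.97 × 999.5 = 1.49 × 10⁸.
Original = 0.191 nM × 1.49 × 10⁸ = 2.85 × 10⁷ nM = 0.0285 M.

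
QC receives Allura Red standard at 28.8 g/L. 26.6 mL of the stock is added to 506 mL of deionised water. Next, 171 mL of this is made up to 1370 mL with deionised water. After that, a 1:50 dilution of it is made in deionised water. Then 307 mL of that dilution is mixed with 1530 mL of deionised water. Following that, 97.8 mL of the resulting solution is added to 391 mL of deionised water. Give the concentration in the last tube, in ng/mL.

Overall dilution factor = 20.02 × 8.012 × 50 × 5.984 × 4.998 = 2.40 × 10⁵.
28.8 g/L / 2.40 × 10⁵ = 1.20 × 10⁻⁴ g/L = 120 ng/mL.

120 ng/mL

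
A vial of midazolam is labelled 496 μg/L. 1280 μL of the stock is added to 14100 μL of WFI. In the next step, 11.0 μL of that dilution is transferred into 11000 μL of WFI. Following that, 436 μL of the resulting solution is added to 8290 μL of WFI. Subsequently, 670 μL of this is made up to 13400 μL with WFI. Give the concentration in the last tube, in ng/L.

Overall dilution factor = 12.02 × 1001 × 20.01 × 20 = 4.81 × 10⁶.
496 μg/L / 4.81 × 10⁶ = 1.03 × 10⁻⁴ μg/L = 0.103 ng/L.

0.103 ng/L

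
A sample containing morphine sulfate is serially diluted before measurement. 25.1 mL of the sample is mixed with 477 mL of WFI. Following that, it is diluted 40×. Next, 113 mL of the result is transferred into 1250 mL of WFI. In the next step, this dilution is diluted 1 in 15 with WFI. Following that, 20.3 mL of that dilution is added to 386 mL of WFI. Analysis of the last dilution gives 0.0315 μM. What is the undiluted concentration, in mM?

Overall dilution factor = 20.00 × 40 × 12.06 × 15 × 20.01 = 2.90 × 10⁶.
Original = 0.0315 μM × 2.90 × 10⁶ = 9.13 × 10⁴ μM = 91.3 mM.

91.3 mM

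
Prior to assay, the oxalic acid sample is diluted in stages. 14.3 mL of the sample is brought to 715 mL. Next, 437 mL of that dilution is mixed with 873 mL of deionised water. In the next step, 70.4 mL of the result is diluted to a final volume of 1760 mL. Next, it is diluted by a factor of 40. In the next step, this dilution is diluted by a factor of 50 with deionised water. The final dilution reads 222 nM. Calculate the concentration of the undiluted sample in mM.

Overall dilution factor = 50 × 2.998 × 25 × 40 × 50 = 7.49 × 10⁶.
Original = 222 nM × 7.49 × 10⁶ = 1.66 × 10⁹ nM = 1660 mM.

1660 mM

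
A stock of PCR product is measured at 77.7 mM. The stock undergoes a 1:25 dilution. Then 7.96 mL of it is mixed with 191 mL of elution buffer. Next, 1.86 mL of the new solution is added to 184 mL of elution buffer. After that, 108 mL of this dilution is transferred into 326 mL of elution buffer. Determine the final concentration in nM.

310 nM

Overall dilution factor = 25 × 24.99 × 99.92 × 4.019 = 2.51 × 10⁵.
77.7 mM / 2.51 × 10⁵ = 3.10 × 10⁻⁴ mM = 310 nM.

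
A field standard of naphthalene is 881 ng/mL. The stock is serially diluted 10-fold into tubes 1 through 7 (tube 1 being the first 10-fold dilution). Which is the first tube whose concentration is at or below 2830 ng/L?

Tube n has concentration 881 ng/mL / 10ⁿ.
Need 10ⁿ ≥ 881 ng/mL / 2830 ng/L = 311, so n ≥ 2.49.
First such tube: n = 3.

tube 3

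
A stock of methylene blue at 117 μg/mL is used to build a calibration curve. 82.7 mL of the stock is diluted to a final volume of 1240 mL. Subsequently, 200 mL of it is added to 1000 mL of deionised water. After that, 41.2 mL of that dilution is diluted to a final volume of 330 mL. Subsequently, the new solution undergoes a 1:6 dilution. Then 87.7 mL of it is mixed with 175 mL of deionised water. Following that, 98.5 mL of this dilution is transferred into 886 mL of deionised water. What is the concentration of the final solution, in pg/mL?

904 pg/mL

Overall dilution factor = 14.99 × 6 × 8.010 × 6 × 2.995 × 9.995 = 1.29 × 10⁵.
117 μg/mL / 1.29 × 10⁵ = 9.04 × 10⁻⁴ μg/mL = 904 pg/mL.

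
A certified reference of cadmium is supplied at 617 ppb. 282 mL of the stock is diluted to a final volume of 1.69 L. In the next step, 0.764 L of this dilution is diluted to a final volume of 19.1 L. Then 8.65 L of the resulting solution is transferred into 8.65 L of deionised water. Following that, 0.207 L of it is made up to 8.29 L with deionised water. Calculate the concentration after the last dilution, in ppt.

Overall dilution factor = 5.993 × 25 × 2 × 40.05 = 1.20 × 10⁴.
617 ppb / 1.20 × 10⁴ = 0.0514 ppb = 51.4 ppt.

51.4 ppt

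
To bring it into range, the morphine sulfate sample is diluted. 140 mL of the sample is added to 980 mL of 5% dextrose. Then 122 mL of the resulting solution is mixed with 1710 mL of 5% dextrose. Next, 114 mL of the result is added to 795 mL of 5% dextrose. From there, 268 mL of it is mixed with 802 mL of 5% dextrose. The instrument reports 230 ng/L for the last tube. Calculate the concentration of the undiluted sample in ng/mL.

Overall dilution factor = 8 × 15.02 × 7.974 × 3.993 = 3824.
Original = 230 ng/L × 3824 = 8.80 × 10⁵ ng/L = 880 ng/mL.

880 ng/mL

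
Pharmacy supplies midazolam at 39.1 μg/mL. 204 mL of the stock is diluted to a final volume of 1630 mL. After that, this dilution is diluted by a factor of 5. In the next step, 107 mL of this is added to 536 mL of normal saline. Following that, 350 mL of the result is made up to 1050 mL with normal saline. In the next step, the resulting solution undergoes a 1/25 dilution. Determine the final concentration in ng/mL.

2.17 ng/mL

Overall dilution factor = 7.990 × 5 × 6.009 × 3 × 25 = 1.80 × 10⁴.
39.1 μg/mL / 1.80 × 10⁴ = 2.17 × 10⁻³ μg/mL = 2.17 ng/mL.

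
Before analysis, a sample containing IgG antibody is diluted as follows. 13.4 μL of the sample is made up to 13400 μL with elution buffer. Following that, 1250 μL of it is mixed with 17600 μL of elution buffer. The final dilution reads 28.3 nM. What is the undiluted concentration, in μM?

Overall dilution factor = 1000 × 15.08 = 1.51 × 10⁴.
Original = 28.3 nM × 1.51 × 10⁴ = 4.27 × 10⁵ nM = 427 μM.

427 μM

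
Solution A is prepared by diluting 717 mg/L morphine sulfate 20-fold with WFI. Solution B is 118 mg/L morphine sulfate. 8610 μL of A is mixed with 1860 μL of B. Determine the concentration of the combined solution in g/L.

0.0504 g/L

C_A = 717 mg/L / 20 = 35.9 mg/L.
C_mix = (C_A·V_A + C_B·V_B)/(V_A + V_B) = (35.9×8610 + 118×1860) / 10470 = 50.4 mg/L = 0.0504 g/L.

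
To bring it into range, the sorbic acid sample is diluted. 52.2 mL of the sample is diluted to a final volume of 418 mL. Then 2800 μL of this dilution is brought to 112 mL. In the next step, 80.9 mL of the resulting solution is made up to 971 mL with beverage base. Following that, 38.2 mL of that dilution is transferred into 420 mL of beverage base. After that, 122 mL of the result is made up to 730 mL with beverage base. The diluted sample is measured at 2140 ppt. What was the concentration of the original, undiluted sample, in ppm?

590 ppm

Overall dilution factor = 8.008 × 40 × 12.00 × 11.99 × 5.984 = 2.76 × 10⁵.
Original = 2140 ppt × 2.76 × 10⁵ = 5.90 × 10⁸ ppt = 590 ppm.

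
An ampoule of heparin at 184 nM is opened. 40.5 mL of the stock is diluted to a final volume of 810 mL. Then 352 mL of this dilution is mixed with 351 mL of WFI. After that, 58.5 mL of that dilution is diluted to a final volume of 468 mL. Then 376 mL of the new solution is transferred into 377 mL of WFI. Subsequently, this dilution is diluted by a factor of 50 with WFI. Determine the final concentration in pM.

5.75 pM

Overall dilution factor = 20 × 1.997 × 8 × 2.003 × 50 = 3.20 × 10⁴.
184 nM / 3.20 × 10⁴ = 5.75 × 10⁻³ nM = 5.75 pM.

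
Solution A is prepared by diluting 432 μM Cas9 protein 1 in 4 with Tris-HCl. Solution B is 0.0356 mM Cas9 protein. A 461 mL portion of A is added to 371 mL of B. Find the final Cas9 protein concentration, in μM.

75.7 μM

C_A = 432 μM / 4 = 108 μM.
C_B = 0.0356 mM = 35.6 μM.
C_mix = (C_A·V_A + C_B·V_B)/(V_A + V_B) = (108×461 + 35.6×371) / 832.0 = 75.7 μM.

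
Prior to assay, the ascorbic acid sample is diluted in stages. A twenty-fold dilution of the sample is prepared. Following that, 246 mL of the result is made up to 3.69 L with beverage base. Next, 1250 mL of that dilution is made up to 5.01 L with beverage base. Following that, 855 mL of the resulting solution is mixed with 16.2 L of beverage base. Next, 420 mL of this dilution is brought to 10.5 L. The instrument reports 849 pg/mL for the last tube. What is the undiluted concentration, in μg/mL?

509 μg/mL

Overall dilution factor = 20 × 15 × 4.008 × 19.95 × 25 = 6.00 × 10⁵.
Original = 849 pg/mL × 6.00 × 10⁵ = 5.09 × 10⁸ pg/mL = 509 μg/mL.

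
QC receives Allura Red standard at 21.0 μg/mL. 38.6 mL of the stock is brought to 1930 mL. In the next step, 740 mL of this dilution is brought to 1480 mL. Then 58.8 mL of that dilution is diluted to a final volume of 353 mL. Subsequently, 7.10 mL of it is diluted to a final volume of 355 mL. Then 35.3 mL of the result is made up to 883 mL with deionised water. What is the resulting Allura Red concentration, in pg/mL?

28.0 pg/mL

Overall dilution factor = 50 × 2 × 6.003 × 50 × 25.01 = 7.51 × 10⁵.
21.0 μg/mL / 7.51 × 10⁵ = 2.80 × 10⁻⁵ μg/mL = 28.0 pg/mL.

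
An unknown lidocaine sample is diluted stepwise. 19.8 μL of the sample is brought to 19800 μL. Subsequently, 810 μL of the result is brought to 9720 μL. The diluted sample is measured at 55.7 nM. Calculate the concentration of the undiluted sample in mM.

0.668 mM

Overall dilution factor = 1000 × 12 = 1.20 × 10⁴.
Original = 55.7 nM × 1.20 × 10⁴ = 6.68 × 10⁵ nM = 0.668 mM.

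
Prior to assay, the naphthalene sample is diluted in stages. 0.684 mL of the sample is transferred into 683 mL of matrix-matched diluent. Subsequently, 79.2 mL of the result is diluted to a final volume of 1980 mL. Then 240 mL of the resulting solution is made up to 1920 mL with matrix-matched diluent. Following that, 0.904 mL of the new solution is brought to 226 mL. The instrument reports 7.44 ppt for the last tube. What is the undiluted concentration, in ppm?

Overall dilution factor = 999.5 × 25 × 8 × 250 = 5.00 × 10⁷.
Original = 7.44 ppt × 5.00 × 10⁷ = 3.72 × 10⁸ ppt = 372 ppm.

372 ppm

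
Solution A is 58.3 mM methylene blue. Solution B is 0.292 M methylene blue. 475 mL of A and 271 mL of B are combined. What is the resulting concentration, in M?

C_B = 0.292 M = 292 mM.
C_mix = (C_A·V_A + C_B·V_B)/(V_A + V_B) = (58.3×475 + 292×271) / 746.0 = 143 mM = 0.143 M.

0.143 M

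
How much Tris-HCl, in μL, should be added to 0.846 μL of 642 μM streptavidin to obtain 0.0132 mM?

0.0132 mM = 13.2 μM.
V₂ = C₁V₁/C₂ = 642 × 0.846 / 13.2 = 41.1 μL.
Diluent to add = V₂ − V₁ = 41.1 − 0.846 = 40.3 μL.

40.3 μL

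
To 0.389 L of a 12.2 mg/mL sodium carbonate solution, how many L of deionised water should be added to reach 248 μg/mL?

248 μg/mL = 0.248 mg/mL.
V₂ = C₁V₁/C₂ = 12.2 × 0.389 / 0.248 = 19.1 L.
Diluent to add = V₂ − V₁ = 19.1 − 0.389 = 18.7 L.

18.7 L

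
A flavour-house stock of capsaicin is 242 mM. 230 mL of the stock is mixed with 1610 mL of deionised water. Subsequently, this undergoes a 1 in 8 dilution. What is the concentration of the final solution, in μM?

3780 μM

Overall dilution factor = 8 × 8 = 64.0.
242 mM / 64.0 = 3.78 mM = 3780 μM.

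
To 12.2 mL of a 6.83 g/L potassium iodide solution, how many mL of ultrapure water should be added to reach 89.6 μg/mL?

918 mL

89.6 μg/mL = 0.0896 g/L.
V₂ = C₁V₁/C₂ = 6.83 × 12.2 / 0.0896 = 930 mL.
Diluent to add = V₂ − V₁ = 930 − 12.2 = 918 mL.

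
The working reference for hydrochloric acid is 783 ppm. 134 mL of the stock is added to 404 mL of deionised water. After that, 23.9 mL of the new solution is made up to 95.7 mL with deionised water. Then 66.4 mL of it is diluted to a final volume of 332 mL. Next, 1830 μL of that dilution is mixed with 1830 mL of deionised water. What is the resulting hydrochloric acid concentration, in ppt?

9730 ppt

Overall dilution factor = 4.015 × 4.004 × 5 × 1001 = 8.05 × 10⁴.
783 ppm / 8.05 × 10⁴ = 9.73 × 10⁻³ ppm = 9730 ppt.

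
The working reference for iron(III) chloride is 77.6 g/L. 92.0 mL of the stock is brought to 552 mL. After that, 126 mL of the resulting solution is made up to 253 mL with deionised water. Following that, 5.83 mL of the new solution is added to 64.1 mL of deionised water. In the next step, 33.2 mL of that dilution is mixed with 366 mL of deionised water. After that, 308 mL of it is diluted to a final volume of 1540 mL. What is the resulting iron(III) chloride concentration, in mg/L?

Overall dilution factor = 6 × 2.008 × 11.99 × 12.02 × 5 = 8688.
77.6 g/L / 8688 = 8.93 × 10⁻³ g/L = 8.93 mg/L.

8.93 mg/L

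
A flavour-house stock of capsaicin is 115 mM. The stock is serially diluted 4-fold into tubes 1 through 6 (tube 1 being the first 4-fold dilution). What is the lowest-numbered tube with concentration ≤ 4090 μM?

tube 3

Tube n has concentration 115 mM / 4ⁿ.
Need 4ⁿ ≥ 115 mM / 4090 μM = 28.1, so n ≥ 2.41.
First such tube: n = 3.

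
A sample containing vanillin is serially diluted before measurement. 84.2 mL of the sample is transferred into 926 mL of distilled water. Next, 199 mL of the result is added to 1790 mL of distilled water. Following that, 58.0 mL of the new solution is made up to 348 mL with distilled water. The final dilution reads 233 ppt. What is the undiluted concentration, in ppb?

Overall dilution factor = 12.00 × 9.995 × 6 = 719.
Original = 233 ppt × 719 = 1.68 × 10⁵ ppt = 168 ppb.

168 ppb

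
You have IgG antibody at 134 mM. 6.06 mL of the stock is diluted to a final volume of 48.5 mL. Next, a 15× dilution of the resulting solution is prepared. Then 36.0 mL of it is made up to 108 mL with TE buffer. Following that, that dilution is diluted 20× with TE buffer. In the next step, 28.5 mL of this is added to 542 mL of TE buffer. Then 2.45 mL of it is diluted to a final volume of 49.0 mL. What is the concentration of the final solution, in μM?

0.0465 μM

Overall dilution factor = 8.003 × 15 × 3 × 20 × 20.02 × 20 = 2.88 × 10⁶.
134 mM / 2.88 × 10⁶ = 4.65 × 10⁻⁵ mM = 0.0465 μM.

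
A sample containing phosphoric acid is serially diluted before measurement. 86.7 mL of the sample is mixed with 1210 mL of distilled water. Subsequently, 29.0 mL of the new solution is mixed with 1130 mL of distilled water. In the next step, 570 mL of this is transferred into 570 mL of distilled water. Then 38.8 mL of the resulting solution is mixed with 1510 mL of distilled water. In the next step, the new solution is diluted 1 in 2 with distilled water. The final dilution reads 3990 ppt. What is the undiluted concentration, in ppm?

Overall dilution factor = 14.96 × 39.97 × 2 × 39.92 × 2 = 9.54 × 10⁴.
Original = 3990 ppt × 9.54 × 10⁴ = 3.81 × 10⁸ ppt = 381 ppm.

381 ppm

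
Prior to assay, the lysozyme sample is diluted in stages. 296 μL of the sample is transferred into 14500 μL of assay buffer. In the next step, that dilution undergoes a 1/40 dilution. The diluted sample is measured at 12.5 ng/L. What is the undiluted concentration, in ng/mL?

25.0 ng/mL

Overall dilution factor = 49.99 × 40 = 1999.
Original = 12.5 ng/L × 1999 = 2.50 × 10⁴ ng/L = 25.0 ng/mL.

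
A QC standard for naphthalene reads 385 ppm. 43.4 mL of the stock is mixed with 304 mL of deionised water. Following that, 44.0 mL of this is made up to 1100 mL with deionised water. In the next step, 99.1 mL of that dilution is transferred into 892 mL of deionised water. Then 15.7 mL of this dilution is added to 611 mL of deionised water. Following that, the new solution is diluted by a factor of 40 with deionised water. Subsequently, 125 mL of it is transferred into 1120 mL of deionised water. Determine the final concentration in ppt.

Overall dilution factor = 8.005 × 25 × 10.00 × 39.92 × 40 × 9.960 = 3.18 × 10⁷.
385 ppm / 3.18 × 10⁷ = 1.21 × 10⁻⁵ ppm = 12.1 ppt.

12.1 ppt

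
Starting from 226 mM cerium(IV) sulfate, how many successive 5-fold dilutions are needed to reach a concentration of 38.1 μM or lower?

6

Need 5ⁿ ≥ 5932, so n ≥ log(5932)/log(5) = 5.40.
Minimum whole steps: n = 6.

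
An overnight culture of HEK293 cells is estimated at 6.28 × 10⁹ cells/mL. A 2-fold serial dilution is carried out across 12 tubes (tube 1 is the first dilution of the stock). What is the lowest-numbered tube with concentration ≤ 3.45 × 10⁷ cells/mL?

tube 8

Tube n has concentration 6.28 × 10⁹ cells/mL / 2ⁿ.
Need 2ⁿ ≥ 6.28 × 10⁹ cells/mL / 3.45 × 10⁷ cells/mL = 182, so n ≥ 7.51.
First such tube: n = 8.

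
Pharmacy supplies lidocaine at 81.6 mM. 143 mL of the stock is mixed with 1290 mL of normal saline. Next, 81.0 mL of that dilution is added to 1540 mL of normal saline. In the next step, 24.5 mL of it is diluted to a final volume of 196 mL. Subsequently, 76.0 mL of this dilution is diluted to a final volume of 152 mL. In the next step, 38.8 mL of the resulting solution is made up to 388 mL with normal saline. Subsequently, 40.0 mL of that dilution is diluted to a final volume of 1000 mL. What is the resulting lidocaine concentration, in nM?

Overall dilution factor = 10.02 × 20.01 × 8 × 2 × 10 × 25 = 8.02 × 10⁵.
81.6 mM / 8.02 × 10⁵ = 1.02 × 10⁻⁴ mM = 102 nM.

102 nM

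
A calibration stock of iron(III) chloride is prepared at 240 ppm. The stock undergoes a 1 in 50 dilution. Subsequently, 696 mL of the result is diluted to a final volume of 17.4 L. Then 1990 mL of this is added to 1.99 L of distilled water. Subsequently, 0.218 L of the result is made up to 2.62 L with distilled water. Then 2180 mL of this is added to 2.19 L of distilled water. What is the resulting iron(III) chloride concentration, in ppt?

3980 ppt

Overall dilution factor = 50 × 25 × 2 × 12.02 × 2.005 = 6.02 × 10⁴.
240 ppm / 6.02 × 10⁴ = 3.98 × 10⁻³ ppm = 3980 ppt.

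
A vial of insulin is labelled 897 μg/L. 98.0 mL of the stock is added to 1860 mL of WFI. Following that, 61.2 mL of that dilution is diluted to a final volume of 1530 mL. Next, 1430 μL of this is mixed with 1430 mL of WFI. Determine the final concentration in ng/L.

Overall dilution factor = 19.98 × 25 × 1001 = 5.00 × 10⁵.
897 μg/L / 5.00 × 10⁵ = 1.79 × 10⁻³ μg/L = 1.79 ng/L.

1.79 ng/L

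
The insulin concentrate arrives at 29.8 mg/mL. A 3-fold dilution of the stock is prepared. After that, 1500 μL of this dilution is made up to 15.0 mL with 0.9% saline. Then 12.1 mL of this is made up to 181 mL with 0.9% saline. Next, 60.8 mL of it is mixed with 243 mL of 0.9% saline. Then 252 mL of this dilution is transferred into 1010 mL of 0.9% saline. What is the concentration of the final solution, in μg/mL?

2.65 μg/mL

Overall dilution factor = 3 × 10 × 14.96 × 4.997 × 5.008 = 1.12 × 10⁴.
29.8 mg/mL / 1.12 × 10⁴ = 2.65 × 10⁻³ mg/mL = 2.65 μg/mL.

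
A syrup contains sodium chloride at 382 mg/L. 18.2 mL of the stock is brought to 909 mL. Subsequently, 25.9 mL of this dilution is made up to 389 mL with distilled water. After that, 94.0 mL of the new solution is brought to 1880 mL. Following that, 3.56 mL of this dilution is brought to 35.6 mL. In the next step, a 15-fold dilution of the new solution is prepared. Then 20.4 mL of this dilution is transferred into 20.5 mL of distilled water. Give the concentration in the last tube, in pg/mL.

Overall dilution factor = 49.95 × 15.02 × 20 × 10 × 15 × 2.005 = 4.51 × 10⁶.
382 mg/L / 4.51 × 10⁶ = 8.47 × 10⁻⁵ mg/L = 84.7 pg/mL.

84.7 pg/mL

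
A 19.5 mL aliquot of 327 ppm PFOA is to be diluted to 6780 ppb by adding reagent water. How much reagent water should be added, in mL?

6780 ppb = 6.78 ppm.
V₂ = C₁V₁/C₂ = 327 × 19.5 / 6.78 = 940 mL.
Diluent to add = V₂ − V₁ = 940 − 19.5 = 921 mL.

921 mL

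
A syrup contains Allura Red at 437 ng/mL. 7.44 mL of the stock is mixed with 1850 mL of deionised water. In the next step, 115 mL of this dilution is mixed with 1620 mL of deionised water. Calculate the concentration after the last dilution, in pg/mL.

116 pg/mL

Overall dilution factor = 249.7 × 15.09 = 3767.
437 ng/mL / 3767 = 0.116 ng/mL = 116 pg/mL.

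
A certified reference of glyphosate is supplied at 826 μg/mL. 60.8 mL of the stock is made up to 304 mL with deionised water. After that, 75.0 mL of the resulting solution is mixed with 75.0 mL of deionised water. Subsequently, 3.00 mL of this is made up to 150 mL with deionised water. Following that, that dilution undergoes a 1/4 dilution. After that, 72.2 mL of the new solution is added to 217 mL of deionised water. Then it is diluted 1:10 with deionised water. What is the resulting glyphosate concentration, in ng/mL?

Overall dilution factor = 5 × 2 × 50 × 4 × 4.006 × 10 = 8.01 × 10⁴.
826 μg/mL / 8.01 × 10⁴ = 0.0103 μg/mL = 10.3 ng/mL.

10.3 ng/mL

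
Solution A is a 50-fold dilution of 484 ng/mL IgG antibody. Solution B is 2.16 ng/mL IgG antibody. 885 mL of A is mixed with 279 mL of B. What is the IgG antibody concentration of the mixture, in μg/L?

7.88 μg/L

C_A = 484 ng/mL / 50 = 9.68 ng/mL.
C_mix = (C_A·V_A + C_B·V_B)/(V_A + V_B) = (9.68×885 + 2.16×279) / 1164 = 7.88 ng/mL = 7.88 μg/L.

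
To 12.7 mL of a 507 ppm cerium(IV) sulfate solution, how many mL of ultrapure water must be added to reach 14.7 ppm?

V₂ = C₁V₁/C₂ = 507 × 12.7 / 14.7 = 438 mL.
Diluent to add = V₂ − V₁ = 438 − 12.7 = 425 mL.

425 mL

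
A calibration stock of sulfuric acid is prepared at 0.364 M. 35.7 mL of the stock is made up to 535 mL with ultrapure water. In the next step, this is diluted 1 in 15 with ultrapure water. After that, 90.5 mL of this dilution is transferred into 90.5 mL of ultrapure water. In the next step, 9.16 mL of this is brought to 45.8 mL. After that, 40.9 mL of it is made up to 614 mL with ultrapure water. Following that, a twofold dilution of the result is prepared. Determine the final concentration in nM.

Overall dilution factor = 14.99 × 15 × 2 × 5 × 15.01 × 2 = 6.75 × 10⁴.
0.364 M / 6.75 × 10⁴ = 5.39 × 10⁻⁶ M = 5390 nM.

5390 nM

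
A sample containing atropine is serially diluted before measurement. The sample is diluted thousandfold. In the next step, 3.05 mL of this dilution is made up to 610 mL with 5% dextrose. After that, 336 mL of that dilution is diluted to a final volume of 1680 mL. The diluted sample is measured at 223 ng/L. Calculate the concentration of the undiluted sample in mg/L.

223 mg/L

Overall dilution factor = 1000 × 200 × 5 = 1.00 × 10⁶.
Original = 223 ng/L × 1.00 × 10⁶ = 2.23 × 10⁸ ng/L = 223 mg/L.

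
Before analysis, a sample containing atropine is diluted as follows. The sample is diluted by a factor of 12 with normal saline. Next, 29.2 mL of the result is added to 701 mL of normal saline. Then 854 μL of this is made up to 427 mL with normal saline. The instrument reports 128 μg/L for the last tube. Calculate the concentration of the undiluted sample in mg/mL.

19.2 mg/mL

Overall dilution factor = 12 × 25.01 × 500 = 1.50 × 10⁵.
Original = 128 μg/L × 1.50 × 10⁵ = 1.92 × 10⁷ μg/L = 19.2 mg/mL.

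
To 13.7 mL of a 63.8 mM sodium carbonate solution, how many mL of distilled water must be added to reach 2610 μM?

2610 μM = 2.61 mM.
V₂ = C₁V₁/C₂ = 63.8 × 13.7 / 2.61 = 335 mL.
Diluent to add = V₂ − V₁ = 335 − 13.7 = 321 mL.

321 mL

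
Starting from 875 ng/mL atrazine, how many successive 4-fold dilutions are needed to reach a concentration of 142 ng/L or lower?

7

Need 4ⁿ ≥ 6162, so n ≥ log(6162)/log(4) = 6.29.
Minimum whole steps: n = 7.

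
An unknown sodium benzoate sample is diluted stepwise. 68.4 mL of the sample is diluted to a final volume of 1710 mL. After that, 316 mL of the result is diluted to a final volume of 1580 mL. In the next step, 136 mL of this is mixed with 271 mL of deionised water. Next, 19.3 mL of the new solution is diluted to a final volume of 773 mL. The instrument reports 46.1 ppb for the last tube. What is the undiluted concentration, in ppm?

691 ppm

Overall dilution factor = 25 × 5 × 2.993 × 40.05 = 1.50 × 10⁴.
Original = 46.1 ppb × 1.50 × 10⁴ = 6.91 × 10⁵ ppb = 691 ppm.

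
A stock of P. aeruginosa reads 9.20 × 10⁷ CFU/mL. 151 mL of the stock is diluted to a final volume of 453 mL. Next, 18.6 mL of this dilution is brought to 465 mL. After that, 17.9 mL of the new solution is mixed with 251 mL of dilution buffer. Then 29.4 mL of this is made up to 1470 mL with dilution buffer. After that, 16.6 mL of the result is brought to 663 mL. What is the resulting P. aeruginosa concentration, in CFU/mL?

40.9 CFU/mL

Overall dilution factor = 3 × 25 × 15.02 × 50 × 39.94 = 2.25 × 10⁶.
9.20 × 10⁷ CFU/mL / 2.25 × 10⁶ = 40.9 CFU/mL.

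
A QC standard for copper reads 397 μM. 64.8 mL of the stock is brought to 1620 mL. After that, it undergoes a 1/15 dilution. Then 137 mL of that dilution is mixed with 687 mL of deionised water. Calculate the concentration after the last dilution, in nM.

Overall dilution factor = 25 × 15 × 6.015 = 2255.
397 μM / 2255 = 0.176 μM = 176 nM.

176 nM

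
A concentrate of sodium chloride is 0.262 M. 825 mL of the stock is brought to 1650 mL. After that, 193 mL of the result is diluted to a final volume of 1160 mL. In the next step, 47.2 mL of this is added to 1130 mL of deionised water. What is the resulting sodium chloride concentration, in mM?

0.874 mM

Overall dilution factor = 2 × 6.010 × 24.94 = 300.
0.262 M / 300 = 8.74 × 10⁻⁴ M = 0.874 mM.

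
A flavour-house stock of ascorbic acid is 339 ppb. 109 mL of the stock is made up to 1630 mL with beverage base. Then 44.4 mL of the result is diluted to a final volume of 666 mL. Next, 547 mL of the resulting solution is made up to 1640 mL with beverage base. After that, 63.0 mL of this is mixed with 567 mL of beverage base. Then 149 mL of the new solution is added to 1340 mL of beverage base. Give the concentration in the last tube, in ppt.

5.04 ppt

Overall dilution factor = 14.95 × 15 × 2.998 × 10 × 9.993 = 6.72 × 10⁴.
339 ppb / 6.72 × 10⁴ = 5.04 × 10⁻³ ppb = 5.04 ppt.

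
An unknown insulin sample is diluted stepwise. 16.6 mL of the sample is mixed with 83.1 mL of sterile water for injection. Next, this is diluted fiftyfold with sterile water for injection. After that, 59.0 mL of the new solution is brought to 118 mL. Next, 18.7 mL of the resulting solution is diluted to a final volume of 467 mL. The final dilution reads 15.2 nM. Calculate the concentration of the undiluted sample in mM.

0.228 mM

Overall dilution factor = 6.006 × 50 × 2 × 24.97 = 1.50 × 10⁴.
Original = 15.2 nM × 1.50 × 10⁴ = 2.28 × 10⁵ nM = 0.228 mM.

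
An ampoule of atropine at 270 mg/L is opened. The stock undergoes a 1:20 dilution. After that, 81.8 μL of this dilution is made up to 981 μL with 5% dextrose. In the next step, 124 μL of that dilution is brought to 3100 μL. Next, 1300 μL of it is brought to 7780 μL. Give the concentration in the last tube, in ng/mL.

7.52 ng/mL

Overall dilution factor = 20 × 11.99 × 25 × 5.985 = 3.59 × 10⁴.
270 mg/L / 3.59 × 10⁴ = 7.52 × 10⁻³ mg/L = 7.52 ng/mL.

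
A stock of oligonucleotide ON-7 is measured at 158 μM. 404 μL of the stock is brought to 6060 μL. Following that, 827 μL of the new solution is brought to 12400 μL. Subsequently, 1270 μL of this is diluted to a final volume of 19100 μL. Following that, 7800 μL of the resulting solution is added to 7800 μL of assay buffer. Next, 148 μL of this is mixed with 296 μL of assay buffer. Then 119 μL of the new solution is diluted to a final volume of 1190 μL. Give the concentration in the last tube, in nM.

0.779 nM

Overall dilution factor = 15 × 14.99 × 15.04 × 2 × 3 × 10 = 2.03 × 10⁵.
158 μM / 2.03 × 10⁵ = 7.79 × 10⁻⁴ μM = 0.779 nM.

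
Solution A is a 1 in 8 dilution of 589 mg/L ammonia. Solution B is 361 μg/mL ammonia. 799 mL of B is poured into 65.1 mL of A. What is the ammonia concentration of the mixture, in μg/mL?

339 μg/mL

C_A = 589 mg/L / 8 = 73.6 mg/L.
C_B = 361 μg/mL = 361 mg/L.
C_mix = (C_A·V_A + C_B·V_B)/(V_A + V_B) = (73.6×65.1 + 361×799) / 864.1 = 339 mg/L = 339 μg/mL.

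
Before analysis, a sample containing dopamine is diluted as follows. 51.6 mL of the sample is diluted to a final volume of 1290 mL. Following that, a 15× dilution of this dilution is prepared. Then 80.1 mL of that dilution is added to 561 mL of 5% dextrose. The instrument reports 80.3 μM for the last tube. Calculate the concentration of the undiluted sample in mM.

Overall dilution factor = 25 × 15 × 8.004 = 3001.
Original = 80.3 μM × 3001 = 2.41 × 10⁵ μM = 241 mM.

241 mM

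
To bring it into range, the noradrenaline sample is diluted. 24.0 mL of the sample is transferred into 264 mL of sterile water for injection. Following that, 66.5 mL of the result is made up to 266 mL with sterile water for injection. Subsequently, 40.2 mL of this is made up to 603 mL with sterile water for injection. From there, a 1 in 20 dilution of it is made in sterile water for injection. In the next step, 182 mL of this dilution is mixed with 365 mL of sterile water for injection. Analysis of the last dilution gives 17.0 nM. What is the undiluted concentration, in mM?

0.736 mM

Overall dilution factor = 12 × 4 × 15 × 20 × 3.005 = 4.33 × 10⁴.
Original = 17.0 nM × 4.33 × 10⁴ = 7.36 × 10⁵ nM = 0.736 mM.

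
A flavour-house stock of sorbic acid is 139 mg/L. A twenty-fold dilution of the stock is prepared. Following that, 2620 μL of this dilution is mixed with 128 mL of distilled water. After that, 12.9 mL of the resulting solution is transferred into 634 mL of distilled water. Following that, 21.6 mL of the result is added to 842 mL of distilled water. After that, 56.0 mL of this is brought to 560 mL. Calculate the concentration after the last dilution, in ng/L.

6.95 ng/L

Overall dilution factor = 20 × 49.85 × 50.15 × 39.98 × 10 = 2.00 × 10⁷.
139 mg/L / 2.00 × 10⁷ = 6.95 × 10⁻⁶ mg/L = 6.95 ng/L.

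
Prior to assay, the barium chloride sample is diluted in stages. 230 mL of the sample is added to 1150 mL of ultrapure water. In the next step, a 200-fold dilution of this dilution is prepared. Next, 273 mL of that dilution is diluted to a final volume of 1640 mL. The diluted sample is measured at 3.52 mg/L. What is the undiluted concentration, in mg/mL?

Overall dilution factor = 6 × 200 × 6.007 = 7209.
Original = 3.52 mg/L × 7209 = 2.54 × 10⁴ mg/L = 25.4 mg/mL.

25.4 mg/mL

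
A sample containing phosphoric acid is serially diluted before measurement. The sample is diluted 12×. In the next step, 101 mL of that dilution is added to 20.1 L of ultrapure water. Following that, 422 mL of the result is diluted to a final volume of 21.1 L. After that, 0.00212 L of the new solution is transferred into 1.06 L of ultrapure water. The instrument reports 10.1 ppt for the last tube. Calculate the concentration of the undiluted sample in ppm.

Overall dilution factor = 12 × 200.0 × 50 × 501 = 6.01 × 10⁷.
Original = 10.1 ppt × 6.01 × 10⁷ = 6.07 × 10⁸ ppt = 607 ppm.

607 ppm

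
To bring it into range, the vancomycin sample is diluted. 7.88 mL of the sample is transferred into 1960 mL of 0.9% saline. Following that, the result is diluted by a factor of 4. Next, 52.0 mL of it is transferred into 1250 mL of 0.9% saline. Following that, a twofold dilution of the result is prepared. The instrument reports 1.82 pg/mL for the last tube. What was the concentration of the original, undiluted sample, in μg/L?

91.0 μg/L

Overall dilution factor = 249.7 × 4 × 25.04 × 2 = 5.00 × 10⁴.
Original = 1.82 pg/mL × 5.00 × 10⁴ = 9.10 × 10⁴ pg/mL = 91.0 μg/L.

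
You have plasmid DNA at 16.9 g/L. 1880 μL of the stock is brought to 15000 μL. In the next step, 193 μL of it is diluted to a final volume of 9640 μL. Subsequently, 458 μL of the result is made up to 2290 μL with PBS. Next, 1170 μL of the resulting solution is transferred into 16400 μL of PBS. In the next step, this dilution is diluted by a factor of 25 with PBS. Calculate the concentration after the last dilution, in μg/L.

Overall dilution factor = 7.979 × 49.95 × 5 × 15.02 × 25 = 7.48 × 10⁵.
16.9 g/L / 7.48 × 10⁵ = 2.26 × 10⁻⁵ g/L = 22.6 μg/L.

22.6 μg/L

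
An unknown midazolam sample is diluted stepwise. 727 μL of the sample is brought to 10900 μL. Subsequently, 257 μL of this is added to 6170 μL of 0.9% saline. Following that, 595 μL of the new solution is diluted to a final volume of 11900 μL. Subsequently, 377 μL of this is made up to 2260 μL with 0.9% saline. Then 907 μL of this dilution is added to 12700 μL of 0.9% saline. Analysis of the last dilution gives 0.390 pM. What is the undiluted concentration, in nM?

263 nM

Overall dilution factor = 14.99 × 25.01 × 20 × 5.995 × 15.00 = 6.74 × 10⁵.
Original = 0.390 pM × 6.74 × 10⁵ = 2.63 × 10⁵ pM = 263 nM.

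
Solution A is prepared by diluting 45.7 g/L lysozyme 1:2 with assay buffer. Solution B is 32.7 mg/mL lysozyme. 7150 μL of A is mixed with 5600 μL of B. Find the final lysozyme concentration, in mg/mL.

27.2 mg/mL

C_A = 45.7 g/L / 2 = 22.9 g/L.
C_B = 32.7 mg/mL = 32.7 g/L.
C_mix = (C_A·V_A + C_B·V_B)/(V_A + V_B) = (22.9×7150 + 32.7×5600) / 12750 = 27.2 g/L = 27.2 mg/mL.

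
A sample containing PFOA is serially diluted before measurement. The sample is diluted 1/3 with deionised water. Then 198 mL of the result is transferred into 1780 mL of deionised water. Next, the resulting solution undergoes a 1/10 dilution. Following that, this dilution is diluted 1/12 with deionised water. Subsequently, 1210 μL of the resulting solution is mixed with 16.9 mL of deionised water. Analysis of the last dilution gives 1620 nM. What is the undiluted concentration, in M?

Overall dilution factor = 3 × 9.990 × 10 × 12 × 14.97 = 5.38 × 10⁴.
Original = 1620 nM × 5.38 × 10⁴ = 8.72 × 10⁷ nM = 0.0872 M.

0.0872 M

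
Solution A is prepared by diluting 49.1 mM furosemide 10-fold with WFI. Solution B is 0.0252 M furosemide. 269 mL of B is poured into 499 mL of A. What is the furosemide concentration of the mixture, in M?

0.0120 M

C_A = 49.1 mM / 10 = 4.91 mM.
C_B = 0.0252 M = 25.2 mM.
C_mix = (C_A·V_A + C_B·V_B)/(V_A + V_B) = (4.91×499 + 25.2×269) / 768.0 = 12.0 mM = 0.0120 M.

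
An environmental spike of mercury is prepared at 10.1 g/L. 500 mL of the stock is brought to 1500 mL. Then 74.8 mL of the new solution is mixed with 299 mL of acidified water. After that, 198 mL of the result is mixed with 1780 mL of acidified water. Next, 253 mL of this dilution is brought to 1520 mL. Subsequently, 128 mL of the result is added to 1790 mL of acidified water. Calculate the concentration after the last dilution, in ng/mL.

749 ng/mL

Overall dilution factor = 3 × 4.997 × 9.990 × 6.008 × 14.98 = 1.35 × 10⁴.
10.1 g/L / 1.35 × 10⁴ = 7.49 × 10⁻⁴ g/L = 749 ng/mL.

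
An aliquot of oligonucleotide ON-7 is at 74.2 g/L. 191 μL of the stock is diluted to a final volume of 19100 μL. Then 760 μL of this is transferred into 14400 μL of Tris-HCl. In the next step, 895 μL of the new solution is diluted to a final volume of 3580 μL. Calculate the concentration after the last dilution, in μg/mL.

9.30 μg/mL

Overall dilution factor = 100 × 19.95 × 4 = 7979.
74.2 g/L / 7979 = 9.30 × 10⁻³ g/L = 9.30 μg/mL.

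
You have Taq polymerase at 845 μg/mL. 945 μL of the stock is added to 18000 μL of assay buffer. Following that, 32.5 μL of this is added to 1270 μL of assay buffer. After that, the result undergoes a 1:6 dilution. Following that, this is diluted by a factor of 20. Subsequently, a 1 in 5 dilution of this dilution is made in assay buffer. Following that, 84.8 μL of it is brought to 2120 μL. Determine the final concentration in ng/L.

70.1 ng/L

Overall dilution factor = 20.05 × 40.08 × 6 × 20 × 5 × 25 = 1.21 × 10⁷.
845 μg/mL / 1.21 × 10⁷ = 7.01 × 10⁻⁵ μg/mL = 70.1 ng/L.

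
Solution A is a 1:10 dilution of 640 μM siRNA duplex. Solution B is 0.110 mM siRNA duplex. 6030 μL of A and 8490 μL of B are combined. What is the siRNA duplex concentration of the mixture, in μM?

C_A = 640 μM / 10 = 64.0 μM.
C_B = 0.110 mM = 110 μM.
C_mix = (C_A·V_A + C_B·V_B)/(V_A + V_B) = (64.0×6030 + 110×8490) / 14520 = 90.9 μM.

90.9 μM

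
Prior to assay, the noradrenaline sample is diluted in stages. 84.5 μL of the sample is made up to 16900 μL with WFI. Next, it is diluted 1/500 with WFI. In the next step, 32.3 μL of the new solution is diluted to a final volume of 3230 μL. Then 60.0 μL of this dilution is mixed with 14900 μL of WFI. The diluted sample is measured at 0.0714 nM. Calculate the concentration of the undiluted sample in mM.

Overall dilution factor = 200 × 500 × 100 × 249.3 = 2.49 × 10⁹.
Original = 0.0714 nM × 2.49 × 10⁹ = 1.78 × 10⁸ nM = 178 mM.

178 mM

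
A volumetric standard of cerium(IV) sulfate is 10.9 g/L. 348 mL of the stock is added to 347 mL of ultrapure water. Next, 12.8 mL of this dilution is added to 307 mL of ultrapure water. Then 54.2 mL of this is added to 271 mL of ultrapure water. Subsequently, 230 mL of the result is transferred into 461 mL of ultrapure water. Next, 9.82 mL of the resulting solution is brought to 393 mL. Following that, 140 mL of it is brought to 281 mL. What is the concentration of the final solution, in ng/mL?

Overall dilution factor = 1.997 × 24.98 × 6 × 3.004 × 40.02 × 2.007 = 7.22 × 10⁴.
10.9 g/L / 7.22 × 10⁴ = 1.51 × 10⁻⁴ g/L = 151 ng/mL.

151 ng/mL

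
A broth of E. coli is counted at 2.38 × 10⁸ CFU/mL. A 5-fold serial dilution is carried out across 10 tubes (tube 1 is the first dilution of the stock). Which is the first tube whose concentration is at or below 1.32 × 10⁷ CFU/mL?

tube 2

Tube n has concentration 2.38 × 10⁸ CFU/mL / 5ⁿ.
Need 5ⁿ ≥ 2.38 × 10⁸ CFU/mL / 1.32 × 10⁷ CFU/mL = 18.0, so n ≥ 1.80.
First such tube: n = 2.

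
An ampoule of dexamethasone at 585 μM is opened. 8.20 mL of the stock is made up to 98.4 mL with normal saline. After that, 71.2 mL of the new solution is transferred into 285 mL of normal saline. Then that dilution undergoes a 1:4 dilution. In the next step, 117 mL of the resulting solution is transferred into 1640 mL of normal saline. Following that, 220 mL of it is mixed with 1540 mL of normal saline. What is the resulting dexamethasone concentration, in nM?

Overall dilution factor = 12 × 5.003 × 4 × 15.02 × 8 = 2.88 × 10⁴.
585 μM / 2.88 × 10⁴ = 0.0203 μM = 20.3 nM.

20.3 nM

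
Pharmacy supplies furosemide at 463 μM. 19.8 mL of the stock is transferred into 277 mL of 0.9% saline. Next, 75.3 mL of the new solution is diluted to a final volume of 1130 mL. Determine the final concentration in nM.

Overall dilution factor = 14.99 × 15.01 = 225.
463 μM / 225 = 2.06 μM = 2060 nM.

2060 nM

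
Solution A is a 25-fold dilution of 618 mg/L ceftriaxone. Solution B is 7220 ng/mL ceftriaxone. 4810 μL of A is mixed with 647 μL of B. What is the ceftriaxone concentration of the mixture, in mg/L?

C_A = 618 mg/L / 25 = 24.7 mg/L.
C_B = 7220 ng/mL = 7.22 mg/L.
C_mix = (C_A·V_A + C_B·V_B)/(V_A + V_B) = (24.7×4810 + 7.22×647) / 5457 = 22.6 mg/L.

22.6 mg/L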